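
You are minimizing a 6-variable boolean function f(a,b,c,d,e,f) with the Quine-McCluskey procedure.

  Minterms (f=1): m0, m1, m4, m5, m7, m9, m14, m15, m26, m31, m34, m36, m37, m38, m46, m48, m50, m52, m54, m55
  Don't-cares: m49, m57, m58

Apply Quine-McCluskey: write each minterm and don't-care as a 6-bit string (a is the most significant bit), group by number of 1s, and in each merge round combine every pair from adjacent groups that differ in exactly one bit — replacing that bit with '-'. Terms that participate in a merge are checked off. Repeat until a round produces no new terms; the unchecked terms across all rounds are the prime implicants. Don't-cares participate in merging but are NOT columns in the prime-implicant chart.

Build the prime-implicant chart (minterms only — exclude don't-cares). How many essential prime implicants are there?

7

size-2^0 implicants → 000000(✓)  000001(✓)  000100(✓)  000101(✓)  000111(✓)  001001(✓)  001110(✓)  001111(✓)  011010(✓)  011111(✓)  100010(✓)  100100(✓)  100101(✓)  100110(✓)  101110(✓)  110000(✓)  110001(✓)  110010(✓)  110100(✓)  110110(✓)  110111(✓)  111001(✓)  111010(✓)
size-2^1 implicants → -00100(✓)  -00101(✓)  -01110  -11010  0-1111  00-001  00-111  000-00(✓)  000-01(✓)  00000-(✓)  0001-1  00010-(✓)  00111-  1-0010(✓)  1-0100(✓)  1-0110(✓)  10-110  100-10(✓)  1001-0(✓)  10010-(✓)  11-001  11-010  110-00(✓)  110-10(✓)  1100-0(✓)  11000-  1101-0(✓)  11011-
size-2^2 implicants → -0010-  000-0-  1-0-10  1-01-0  110--0
Unchecked terms (primes): -0010-, -01110, -11010, 0-1111, 00-001, 00-111, 000-0-, 0001-1, 00111-, 1-0-10, 1-01-0, 10-110, 11-001, 11-010, 110--0, 11000-, 11011-
Minterm coverage:
  m0 ⊆ 000-0- [E]
  m1 ⊆ 00-001,000-0-
  m4 ⊆ -0010-,000-0-
  m5 ⊆ -0010-,000-0-,0001-1
  m7 ⊆ 00-111,0001-1
  m9 ⊆ 00-001 [E]
  m14 ⊆ -01110,00111-
  m15 ⊆ 0-1111,00-111,00111-
  m26 ⊆ -11010 [E]
  m31 ⊆ 0-1111 [E]
  m34 ⊆ 1-0-10 [E]
  m36 ⊆ -0010-,1-01-0
  m37 ⊆ -0010- [E]
  m38 ⊆ 1-0-10,1-01-0,10-110
  m46 ⊆ -01110,10-110
  m48 ⊆ 110--0,11000-
  m50 ⊆ 1-0-10,11-010,110--0
  m52 ⊆ 1-01-0,110--0
  m54 ⊆ 1-0-10,1-01-0,110--0,11011-
  m55 ⊆ 11011- [E]
E = {-0010-, -11010, 0-1111, 00-001, 000-0-, 1-0-10, 11011-}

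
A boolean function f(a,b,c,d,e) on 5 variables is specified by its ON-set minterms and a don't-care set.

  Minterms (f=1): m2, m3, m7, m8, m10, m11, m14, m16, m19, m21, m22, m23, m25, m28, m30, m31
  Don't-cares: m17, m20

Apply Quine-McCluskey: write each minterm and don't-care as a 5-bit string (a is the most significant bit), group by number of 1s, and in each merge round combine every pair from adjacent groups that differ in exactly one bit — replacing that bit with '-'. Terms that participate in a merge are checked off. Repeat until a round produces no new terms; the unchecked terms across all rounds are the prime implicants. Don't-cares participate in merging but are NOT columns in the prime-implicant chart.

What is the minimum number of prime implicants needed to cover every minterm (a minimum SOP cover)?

size-2^0 implicants → 00010(✓)  00011(✓)  00111(✓)  01000(✓)  01010(✓)  01011(✓)  01110(✓)  10000(✓)  10001(✓)  10011(✓)  10100(✓)  10101(✓)  10110(✓)  10111(✓)  11001(✓)  11100(✓)  11110(✓)  11111(✓)
size-2^1 implicants → -0011(✓)  -0111(✓)  -1110  0-010(✓)  0-011(✓)  00-11(✓)  0001-(✓)  01-10  010-0  0101-(✓)  1-001  1-100(✓)  1-110(✓)  1-111(✓)  10-00(✓)  10-01(✓)  10-11(✓)  100-1(✓)  1000-(✓)  101-0(✓)  101-1(✓)  1010-(✓)  1011-(✓)  111-0(✓)  1111-(✓)
size-2^2 implicants → -0-11  0-01-  1-1-0  1-11-  10--1  10-0-  101--
Unchecked terms (primes): -0-11, -1110, 0-01-, 01-10, 010-0, 1-001, 1-1-0, 1-11-, 10--1, 10-0-, 101--
Minterm coverage:
  m2 ⊆ 0-01- [E]
  m3 ⊆ -0-11,0-01-
  m7 ⊆ -0-11 [E]
  m8 ⊆ 010-0 [E]
  m10 ⊆ 0-01-,01-10,010-0
  m11 ⊆ 0-01- [E]
  m14 ⊆ -1110,01-10
  m16 ⊆ 10-0- [E]
  m19 ⊆ -0-11,10--1
  m21 ⊆ 10--1,10-0-,101--
  m22 ⊆ 1-1-0,1-11-,101--
  m23 ⊆ -0-11,1-11-,10--1,101--
  m25 ⊆ 1-001 [E]
  m28 ⊆ 1-1-0 [E]
  m30 ⊆ -1110,1-1-0,1-11-
  m31 ⊆ 1-11- [E]
E = {-0-11, 0-01-, 010-0, 1-001, 1-1-0, 1-11-, 10-0-}
Petrick residual → -1110
Cover = b'de + bcde' + a'c'd + a'bc'e' + ac'd'e + ace' + acd + ab'd'  |cover|=8

8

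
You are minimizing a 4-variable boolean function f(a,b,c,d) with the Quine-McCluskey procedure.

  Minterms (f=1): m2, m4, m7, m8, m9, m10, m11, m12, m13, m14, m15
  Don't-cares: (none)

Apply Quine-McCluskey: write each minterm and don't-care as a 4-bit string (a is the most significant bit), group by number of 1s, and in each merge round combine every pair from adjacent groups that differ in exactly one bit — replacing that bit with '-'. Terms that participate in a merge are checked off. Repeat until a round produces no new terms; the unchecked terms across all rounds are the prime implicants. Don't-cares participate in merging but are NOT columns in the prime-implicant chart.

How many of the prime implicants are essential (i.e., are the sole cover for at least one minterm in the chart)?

Round 0: 0010✓ 0100✓ 0111✓ 1000✓ 1001✓ 1010✓ 1011✓ 1100✓ 1101✓ 1110✓ 1111✓
Round 1: -010 -100 -111 1-00✓ 1-01✓ 1-10✓ 1-11✓ 10-0✓ 10-1✓ 100-✓ 101-✓ 11-0✓ 11-1✓ 110-✓ 111-✓
Round 2: 1--0✓ 1--1✓ 1-0-✓ 1-1-✓ 10--✓ 11--✓
Round 3: 1---
PIs = {-010, -100, -111, 1---}
Coverage chart:
  m2: -010 ←essential
  m4: -100 ←essential
  m7: -111 ←essential
  m8: 1--- ←essential
  m9: 1--- ←essential
  m10: -010,1---
  m11: 1--- ←essential
  m12: -100,1---
  m13: 1--- ←essential
  m14: 1--- ←essential
  m15: -111,1---
Essential: -010, -100, -111, 1---

4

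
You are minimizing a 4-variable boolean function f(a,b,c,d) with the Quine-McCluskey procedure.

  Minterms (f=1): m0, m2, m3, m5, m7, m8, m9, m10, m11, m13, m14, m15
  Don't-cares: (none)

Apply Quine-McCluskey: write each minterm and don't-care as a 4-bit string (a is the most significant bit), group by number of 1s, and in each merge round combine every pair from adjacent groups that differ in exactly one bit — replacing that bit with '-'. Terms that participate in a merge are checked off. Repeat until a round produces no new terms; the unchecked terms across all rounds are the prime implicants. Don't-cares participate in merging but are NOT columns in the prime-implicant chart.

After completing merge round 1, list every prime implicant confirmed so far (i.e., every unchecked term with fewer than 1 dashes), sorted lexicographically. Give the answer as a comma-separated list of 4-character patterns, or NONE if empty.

size-2^0 implicants → 0000(✓)  0010(✓)  0011(✓)  0101(✓)  0111(✓)  1000(✓)  1001(✓)  1010(✓)  1011(✓)  1101(✓)  1110(✓)  1111(✓)
size-2^1 implicants → -000(✓)  -010(✓)  -011(✓)  -101(✓)  -111(✓)  0-11(✓)  00-0(✓)  001-(✓)  01-1(✓)  1-01(✓)  1-10(✓)  1-11(✓)  10-0(✓)  10-1(✓)  100-(✓)  101-(✓)  11-1(✓)  111-(✓)
size-2^2 implicants → --11  -0-0  -01-  -1-1  1--1  1-1-  10--
Unchecked terms (primes): --11, -0-0, -01-, -1-1, 1--1, 1-1-, 10--

NONE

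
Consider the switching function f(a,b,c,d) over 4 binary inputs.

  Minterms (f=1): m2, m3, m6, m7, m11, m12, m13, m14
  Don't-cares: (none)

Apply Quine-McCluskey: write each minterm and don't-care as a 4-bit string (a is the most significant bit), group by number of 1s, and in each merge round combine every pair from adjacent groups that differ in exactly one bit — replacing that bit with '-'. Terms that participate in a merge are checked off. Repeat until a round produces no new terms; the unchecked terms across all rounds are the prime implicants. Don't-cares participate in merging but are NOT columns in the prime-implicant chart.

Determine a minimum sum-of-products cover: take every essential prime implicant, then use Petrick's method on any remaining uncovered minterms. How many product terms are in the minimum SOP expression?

size-2^0 implicants → 0010(✓)  0011(✓)  0110(✓)  0111(✓)  1011(✓)  1100(✓)  1101(✓)  1110(✓)
size-2^1 implicants → -011  -110  0-10(✓)  0-11(✓)  001-(✓)  011-(✓)  11-0  110-
size-2^2 implicants → 0-1-
Unchecked terms (primes): -011, -110, 0-1-, 11-0, 110-
Minterm coverage:
  m2 ⊆ 0-1- [E]
  m3 ⊆ -011,0-1-
  m6 ⊆ -110,0-1-
  m7 ⊆ 0-1- [E]
  m11 ⊆ -011 [E]
  m12 ⊆ 11-0,110-
  m13 ⊆ 110- [E]
  m14 ⊆ -110,11-0
E = {-011, 0-1-, 110-}
Petrick residual → -110
Cover = b'cd + bcd' + a'c + abc'  |cover|=4

4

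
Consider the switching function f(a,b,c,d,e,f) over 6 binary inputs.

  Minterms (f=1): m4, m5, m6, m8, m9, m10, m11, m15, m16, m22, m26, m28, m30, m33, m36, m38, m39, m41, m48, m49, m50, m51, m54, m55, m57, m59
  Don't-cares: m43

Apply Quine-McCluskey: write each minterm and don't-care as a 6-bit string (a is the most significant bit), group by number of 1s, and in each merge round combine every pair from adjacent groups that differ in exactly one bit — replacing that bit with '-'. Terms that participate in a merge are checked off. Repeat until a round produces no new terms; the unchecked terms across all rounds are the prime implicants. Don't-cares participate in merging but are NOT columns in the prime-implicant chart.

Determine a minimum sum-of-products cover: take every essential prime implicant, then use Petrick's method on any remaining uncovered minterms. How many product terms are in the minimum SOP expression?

12

size-2^0 implicants → 000100(✓)  000101(✓)  000110(✓)  001000(✓)  001001(✓)  001010(✓)  001011(✓)  001111(✓)  010000(✓)  010110(✓)  011010(✓)  011100(✓)  011110(✓)  100001(✓)  100100(✓)  100110(✓)  100111(✓)  101001(✓)  101011(✓)  110000(✓)  110001(✓)  110010(✓)  110011(✓)  110110(✓)  110111(✓)  111001(✓)  111011(✓)
size-2^1 implicants → -00100(✓)  -00110(✓)  -01001(✓)  -01011(✓)  -10000  -10110(✓)  0-0110(✓)  0-1010  0001-0(✓)  00010-  001-11  0010-0(✓)  0010-1(✓)  00100-(✓)  00101-(✓)  01-110  011-10  0111-0  1-0001(✓)  1-0110(✓)  1-0111(✓)  1-1001(✓)  1-1011(✓)  10-001(✓)  1001-0(✓)  10011-(✓)  1010-1(✓)  11-001(✓)  11-011(✓)  110-10(✓)  110-11(✓)  1100-0(✓)  1100-1(✓)  11000-(✓)  11001-(✓)  11011-(✓)  1110-1(✓)
size-2^2 implicants → --0110  -001-0  -010-1  0010--  1--001  1-011-  1-10-1  11-0-1  110-1-  1100--
Unchecked terms (primes): --0110, -001-0, -010-1, -10000, 0-1010, 00010-, 001-11, 0010--, 01-110, 011-10, 0111-0, 1--001, 1-011-, 1-10-1, 11-0-1, 110-1-, 1100--
Minterm coverage:
  m4 ⊆ -001-0,00010-
  m5 ⊆ 00010- [E]
  m6 ⊆ --0110,-001-0
  m8 ⊆ 0010-- [E]
  m9 ⊆ -010-1,0010--
  m10 ⊆ 0-1010,0010--
  m11 ⊆ -010-1,001-11,0010--
  m15 ⊆ 001-11 [E]
  m16 ⊆ -10000 [E]
  m22 ⊆ --0110,01-110
  m26 ⊆ 0-1010,011-10
  m28 ⊆ 0111-0 [E]
  m30 ⊆ 01-110,011-10,0111-0
  m33 ⊆ 1--001 [E]
  m36 ⊆ -001-0 [E]
  m38 ⊆ --0110,-001-0,1-011-
  m39 ⊆ 1-011- [E]
  m41 ⊆ -010-1,1--001,1-10-1
  m48 ⊆ -10000,1100--
  m49 ⊆ 1--001,11-0-1,1100--
  m50 ⊆ 110-1-,1100--
  m51 ⊆ 11-0-1,110-1-,1100--
  m54 ⊆ --0110,1-011-,110-1-
  m55 ⊆ 1-011-,110-1-
  m57 ⊆ 1--001,1-10-1,11-0-1
  m59 ⊆ 1-10-1,11-0-1
E = {-001-0, -10000, 00010-, 001-11, 0010--, 0111-0, 1--001, 1-011-}
Petrick residual → --0110, 0-1010, 1-10-1, 110-1-
Cover = c'def' + b'c'df' + bc'd'e'f' + a'cd'ef' + a'b'c'de' + a'b'cef + a'b'cd' + a'bcdf' + ad'e'f + ac'de + acd'f + abc'e  |cover|=12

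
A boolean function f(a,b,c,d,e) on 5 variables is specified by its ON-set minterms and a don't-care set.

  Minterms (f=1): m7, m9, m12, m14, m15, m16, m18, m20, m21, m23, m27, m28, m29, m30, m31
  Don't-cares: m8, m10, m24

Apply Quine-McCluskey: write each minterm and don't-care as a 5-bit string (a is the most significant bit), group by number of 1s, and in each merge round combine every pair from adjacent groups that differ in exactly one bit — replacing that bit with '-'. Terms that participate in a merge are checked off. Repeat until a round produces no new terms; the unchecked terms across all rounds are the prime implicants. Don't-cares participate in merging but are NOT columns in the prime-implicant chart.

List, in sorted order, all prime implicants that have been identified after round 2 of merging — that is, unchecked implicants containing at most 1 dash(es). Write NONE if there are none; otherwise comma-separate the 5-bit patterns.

0100-, 100-0, 11-11

Round 0: 00111✓ 01000✓ 01001✓ 01010✓ 01100✓ 01110✓ 01111✓ 10000✓ 10010✓ 10100✓ 10101✓ 10111✓ 11000✓ 11011✓ 11100✓ 11101✓ 11110✓ 11111✓
Round 1: -0111✓ -1000✓ -1100✓ -1110✓ -1111✓ 0-111✓ 01-00✓ 01-10✓ 010-0✓ 0100- 011-0✓ 0111-✓ 1-000✓ 1-100✓ 1-101✓ 1-111✓ 10-00✓ 100-0 101-1✓ 1010-✓ 11-00✓ 11-11 111-0✓ 111-1✓ 1110-✓ 1111-✓
Round 2: --111 -1-00 -11-0 -111- 01--0 1--00 1-1-1 1-10- 111--
PIs = {--111, -1-00, -11-0, -111-, 01--0, 0100-, 1--00, 1-1-1, 1-10-, 100-0, 11-11, 111--}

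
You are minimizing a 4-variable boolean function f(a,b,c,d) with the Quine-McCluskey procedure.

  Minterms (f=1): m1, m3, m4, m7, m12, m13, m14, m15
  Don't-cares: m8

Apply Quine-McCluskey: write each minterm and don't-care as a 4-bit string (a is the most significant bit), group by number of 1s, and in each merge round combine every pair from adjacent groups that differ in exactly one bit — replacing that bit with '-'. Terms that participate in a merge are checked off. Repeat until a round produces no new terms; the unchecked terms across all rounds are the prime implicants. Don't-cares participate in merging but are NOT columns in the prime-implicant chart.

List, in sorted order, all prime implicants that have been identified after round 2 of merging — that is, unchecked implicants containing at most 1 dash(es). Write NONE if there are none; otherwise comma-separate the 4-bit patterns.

-100, -111, 0-11, 00-1, 1-00

Round 0: 0001✓ 0011✓ 0100✓ 0111✓ 1000✓ 1100✓ 1101✓ 1110✓ 1111✓
Round 1: -100 -111 0-11 00-1 1-00 11-0✓ 11-1✓ 110-✓ 111-✓
Round 2: 11--
PIs = {-100, -111, 0-11, 00-1, 1-00, 11--}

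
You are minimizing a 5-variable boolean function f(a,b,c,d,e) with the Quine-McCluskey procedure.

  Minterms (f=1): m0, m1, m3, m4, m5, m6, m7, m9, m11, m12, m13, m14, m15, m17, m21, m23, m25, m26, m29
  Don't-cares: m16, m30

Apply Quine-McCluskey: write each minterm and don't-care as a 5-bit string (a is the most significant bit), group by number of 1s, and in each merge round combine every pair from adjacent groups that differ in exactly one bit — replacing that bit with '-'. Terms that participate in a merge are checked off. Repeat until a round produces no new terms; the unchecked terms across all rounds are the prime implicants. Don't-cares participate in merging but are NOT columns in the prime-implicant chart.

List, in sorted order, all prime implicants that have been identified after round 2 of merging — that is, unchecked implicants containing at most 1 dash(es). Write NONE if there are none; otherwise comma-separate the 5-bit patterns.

Round 0: 00000✓ 00001✓ 00011✓ 00100✓ 00101✓ 00110✓ 00111✓ 01001✓ 01011✓ 01100✓ 01101✓ 01110✓ 01111✓ 10000✓ 10001✓ 10101✓ 10111✓ 11001✓ 11010✓ 11101✓ 11110✓
Round 1: -0000✓ -0001✓ -0101✓ -0111✓ -1001✓ -1101✓ -1110 0-001✓ 0-011✓ 0-100✓ 0-101✓ 0-110✓ 0-111✓ 00-00✓ 00-01✓ 00-11✓ 000-1✓ 0000-✓ 001-0✓ 001-1✓ 0010-✓ 0011-✓ 01-01✓ 01-11✓ 010-1✓ 011-0✓ 011-1✓ 0110-✓ 0111-✓ 1-001✓ 1-101✓ 10-01✓ 1000-✓ 101-1✓ 11-01✓ 11-10
Round 2: --001✓ --101✓ -0-01✓ -000- -01-1 -1-01✓ 0--01✓ 0--11✓ 0-0-1✓ 0-1-0✓ 0-1-1✓ 0-10-✓ 0-11-✓ 00--1✓ 00-0- 001--✓ 01--1✓ 011--✓ 1--01✓
Round 3: ---01 0---1 0-1--
PIs = {---01, -000-, -01-1, -1110, 0---1, 0-1--, 00-0-, 11-10}

-1110, 11-10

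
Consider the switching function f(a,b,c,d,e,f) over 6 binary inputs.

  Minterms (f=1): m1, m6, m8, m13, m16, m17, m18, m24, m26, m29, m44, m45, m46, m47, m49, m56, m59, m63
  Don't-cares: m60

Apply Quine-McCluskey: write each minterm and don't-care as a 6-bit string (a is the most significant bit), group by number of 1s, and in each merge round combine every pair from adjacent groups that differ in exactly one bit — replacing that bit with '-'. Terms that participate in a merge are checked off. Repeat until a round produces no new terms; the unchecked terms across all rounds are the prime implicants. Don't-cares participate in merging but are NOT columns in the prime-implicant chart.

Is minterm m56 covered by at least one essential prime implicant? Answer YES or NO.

NO

size-2^0 implicants → 000001(✓)  000110  001000(✓)  001101(✓)  010000(✓)  010001(✓)  010010(✓)  011000(✓)  011010(✓)  011101(✓)  101100(✓)  101101(✓)  101110(✓)  101111(✓)  110001(✓)  111000(✓)  111011(✓)  111100(✓)  111111(✓)
size-2^1 implicants → -01101  -10001  -11000  0-0001  0-1000  0-1101  01-000(✓)  01-010(✓)  0100-0(✓)  01000-  0110-0(✓)  1-1100  1-1111  1011-0(✓)  1011-1(✓)  10110-(✓)  10111-(✓)  111-00  111-11
size-2^2 implicants → 01-0-0  1011--
Unchecked terms (primes): -01101, -10001, -11000, 0-0001, 0-1000, 0-1101, 000110, 01-0-0, 01000-, 1-1100, 1-1111, 1011--, 111-00, 111-11
Minterm coverage:
  m1 ⊆ 0-0001 [E]
  m6 ⊆ 000110 [E]
  m8 ⊆ 0-1000 [E]
  m13 ⊆ -01101,0-1101
  m16 ⊆ 01-0-0,01000-
  m17 ⊆ -10001,0-0001,01000-
  m18 ⊆ 01-0-0 [E]
  m24 ⊆ -11000,0-1000,01-0-0
  m26 ⊆ 01-0-0 [E]
  m29 ⊆ 0-1101 [E]
  m44 ⊆ 1-1100,1011--
  m45 ⊆ -01101,1011--
  m46 ⊆ 1011-- [E]
  m47 ⊆ 1-1111,1011--
  m49 ⊆ -10001 [E]
  m56 ⊆ -11000,111-00
  m59 ⊆ 111-11 [E]
  m63 ⊆ 1-1111,111-11
E = {-10001, 0-0001, 0-1000, 0-1101, 000110, 01-0-0, 1011--, 111-11}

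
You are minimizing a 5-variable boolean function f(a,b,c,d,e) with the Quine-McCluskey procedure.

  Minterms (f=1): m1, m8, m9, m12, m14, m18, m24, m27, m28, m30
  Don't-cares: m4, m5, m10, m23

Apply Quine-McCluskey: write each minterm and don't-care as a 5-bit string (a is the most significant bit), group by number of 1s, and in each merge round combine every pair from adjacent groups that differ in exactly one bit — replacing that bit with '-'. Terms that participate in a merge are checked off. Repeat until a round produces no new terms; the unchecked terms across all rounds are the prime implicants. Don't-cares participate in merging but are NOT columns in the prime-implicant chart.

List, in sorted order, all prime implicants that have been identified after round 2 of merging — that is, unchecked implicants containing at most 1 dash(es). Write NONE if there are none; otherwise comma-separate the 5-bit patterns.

0-001, 0-100, 00-01, 0010-, 0100-, 10010, 10111, 11011

Round 0: 00001✓ 00100✓ 00101✓ 01000✓ 01001✓ 01010✓ 01100✓ 01110✓ 10010 10111 11000✓ 11011 11100✓ 11110✓
Round 1: -1000✓ -1100✓ -1110✓ 0-001 0-100 00-01 0010- 01-00✓ 01-10✓ 010-0✓ 0100- 011-0✓ 11-00✓ 111-0✓
Round 2: -1-00 -11-0 01--0
PIs = {-1-00, -11-0, 0-001, 0-100, 00-01, 0010-, 01--0, 0100-, 10010, 10111, 11011}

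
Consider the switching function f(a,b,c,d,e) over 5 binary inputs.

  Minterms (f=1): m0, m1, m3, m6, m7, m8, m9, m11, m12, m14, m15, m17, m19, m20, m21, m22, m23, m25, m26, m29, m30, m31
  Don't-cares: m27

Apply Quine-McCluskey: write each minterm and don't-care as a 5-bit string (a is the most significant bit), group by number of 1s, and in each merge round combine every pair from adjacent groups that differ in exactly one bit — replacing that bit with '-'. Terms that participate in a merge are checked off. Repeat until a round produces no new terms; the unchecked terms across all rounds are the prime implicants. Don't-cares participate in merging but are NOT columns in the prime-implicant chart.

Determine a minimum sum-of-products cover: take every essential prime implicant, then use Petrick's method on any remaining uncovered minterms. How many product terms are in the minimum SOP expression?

7

size-2^0 implicants → 00000(✓)  00001(✓)  00011(✓)  00110(✓)  00111(✓)  01000(✓)  01001(✓)  01011(✓)  01100(✓)  01110(✓)  01111(✓)  10001(✓)  10011(✓)  10100(✓)  10101(✓)  10110(✓)  10111(✓)  11001(✓)  11010(✓)  11011(✓)  11101(✓)  11110(✓)  11111(✓)
size-2^1 implicants → -0001(✓)  -0011(✓)  -0110(✓)  -0111(✓)  -1001(✓)  -1011(✓)  -1110(✓)  -1111(✓)  0-000(✓)  0-001(✓)  0-011(✓)  0-110(✓)  0-111(✓)  00-11(✓)  000-1(✓)  0000-(✓)  0011-(✓)  01-00  01-11(✓)  010-1(✓)  0100-(✓)  011-0  0111-(✓)  1-001(✓)  1-011(✓)  1-101(✓)  1-110(✓)  1-111(✓)  10-01(✓)  10-11(✓)  100-1(✓)  101-0(✓)  101-1(✓)  1010-(✓)  1011-(✓)  11-01(✓)  11-10(✓)  11-11(✓)  110-1(✓)  1101-(✓)  111-1(✓)  1111-(✓)
size-2^2 implicants → --001(✓)  --011(✓)  --110(✓)  --111(✓)  -0-11(✓)  -00-1(✓)  -011-(✓)  -1-11(✓)  -10-1(✓)  -111-(✓)  0--11(✓)  0-0-1(✓)  0-00-  0-11-(✓)  1--01(✓)  1--11(✓)  1-0-1(✓)  1-1-1(✓)  1-11-(✓)  10--1(✓)  101--  11--1(✓)  11-1-
size-2^3 implicants → ---11  --0-1  --11-  1---1
Unchecked terms (primes): ---11, --0-1, --11-, 0-00-, 01-00, 011-0, 1---1, 101--, 11-1-
Minterm coverage:
  m0 ⊆ 0-00- [E]
  m1 ⊆ --0-1,0-00-
  m3 ⊆ ---11,--0-1
  m6 ⊆ --11- [E]
  m7 ⊆ ---11,--11-
  m8 ⊆ 0-00-,01-00
  m9 ⊆ --0-1,0-00-
  m11 ⊆ ---11,--0-1
  m12 ⊆ 01-00,011-0
  m14 ⊆ --11-,011-0
  m15 ⊆ ---11,--11-
  m17 ⊆ --0-1,1---1
  m19 ⊆ ---11,--0-1,1---1
  m20 ⊆ 101-- [E]
  m21 ⊆ 1---1,101--
  m22 ⊆ --11-,101--
  m23 ⊆ ---11,--11-,1---1,101--
  m25 ⊆ --0-1,1---1
  m26 ⊆ 11-1- [E]
  m29 ⊆ 1---1 [E]
  m30 ⊆ --11-,11-1-
  m31 ⊆ ---11,--11-,1---1,11-1-
E = {--11-, 0-00-, 1---1, 101--, 11-1-}
Petrick residual → ---11, 01-00
Cover = de + cd + a'c'd' + a'bd'e' + ae + ab'c + abd  |cover|=7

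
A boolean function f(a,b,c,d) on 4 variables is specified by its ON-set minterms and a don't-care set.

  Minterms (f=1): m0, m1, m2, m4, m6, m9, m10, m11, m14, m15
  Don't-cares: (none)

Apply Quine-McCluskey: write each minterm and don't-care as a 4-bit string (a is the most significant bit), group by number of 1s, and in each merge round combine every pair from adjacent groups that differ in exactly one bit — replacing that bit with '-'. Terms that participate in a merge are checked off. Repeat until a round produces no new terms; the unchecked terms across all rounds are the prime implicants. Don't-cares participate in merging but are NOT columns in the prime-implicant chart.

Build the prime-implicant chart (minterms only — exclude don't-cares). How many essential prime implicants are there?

size-2^0 implicants → 0000(✓)  0001(✓)  0010(✓)  0100(✓)  0110(✓)  1001(✓)  1010(✓)  1011(✓)  1110(✓)  1111(✓)
size-2^1 implicants → -001  -010(✓)  -110(✓)  0-00(✓)  0-10(✓)  00-0(✓)  000-  01-0(✓)  1-10(✓)  1-11(✓)  10-1  101-(✓)  111-(✓)
size-2^2 implicants → --10  0--0  1-1-
Unchecked terms (primes): --10, -001, 0--0, 000-, 1-1-, 10-1
Minterm coverage:
  m0 ⊆ 0--0,000-
  m1 ⊆ -001,000-
  m2 ⊆ --10,0--0
  m4 ⊆ 0--0 [E]
  m6 ⊆ --10,0--0
  m9 ⊆ -001,10-1
  m10 ⊆ --10,1-1-
  m11 ⊆ 1-1-,10-1
  m14 ⊆ --10,1-1-
  m15 ⊆ 1-1- [E]
E = {0--0, 1-1-}

2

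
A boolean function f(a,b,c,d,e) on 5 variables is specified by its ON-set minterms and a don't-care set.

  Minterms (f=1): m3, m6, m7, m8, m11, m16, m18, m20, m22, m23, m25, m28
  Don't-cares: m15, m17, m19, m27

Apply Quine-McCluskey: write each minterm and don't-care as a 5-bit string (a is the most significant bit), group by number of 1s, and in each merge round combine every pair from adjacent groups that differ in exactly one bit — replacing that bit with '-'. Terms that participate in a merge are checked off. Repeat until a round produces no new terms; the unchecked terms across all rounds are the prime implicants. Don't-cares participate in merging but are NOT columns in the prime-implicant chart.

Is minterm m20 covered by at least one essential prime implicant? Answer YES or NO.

[col 0] 00011*, 00110*, 00111*, 01000, 01011*, 01111*, 10000*, 10001*, 10010*, 10011*, 10100*, 10110*, 10111*, 11001*, 11011*, 11100*
[col 1] -0011*, -0110*, -0111*, -1011*, 0-011*, 0-111*, 00-11*, 0011-*, 01-11*, 1-001*, 1-011*, 1-100, 10-00*, 10-10*, 10-11*, 100-0*, 100-1*, 1000-*, 1001-*, 101-0*, 1011-*, 110-1*
[col 2] --011, -0-11, -011-, 0--11, 1-0-1, 10--0, 10-1-, 100--
Prime implicants: --011, -0-11, -011-, 0--11, 01000, 1-0-1, 1-100, 10--0, 10-1-, 100--
PI chart (minterm → PIs covering it):
  3 | --011,-0-11,0--11
  6 | -011-  (sole → essential)
  7 | -0-11,-011-,0--11
  8 | 01000  (sole → essential)
  11 | --011,0--11
  16 | 10--0,100--
  18 | 10--0,10-1-,100--
  20 | 1-100,10--0
  22 | -011-,10--0,10-1-
  23 | -0-11,-011-,10-1-
  25 | 1-0-1  (sole → essential)
  28 | 1-100  (sole → essential)
Essential prime implicants: -011-, 01000, 1-0-1, 1-100

YES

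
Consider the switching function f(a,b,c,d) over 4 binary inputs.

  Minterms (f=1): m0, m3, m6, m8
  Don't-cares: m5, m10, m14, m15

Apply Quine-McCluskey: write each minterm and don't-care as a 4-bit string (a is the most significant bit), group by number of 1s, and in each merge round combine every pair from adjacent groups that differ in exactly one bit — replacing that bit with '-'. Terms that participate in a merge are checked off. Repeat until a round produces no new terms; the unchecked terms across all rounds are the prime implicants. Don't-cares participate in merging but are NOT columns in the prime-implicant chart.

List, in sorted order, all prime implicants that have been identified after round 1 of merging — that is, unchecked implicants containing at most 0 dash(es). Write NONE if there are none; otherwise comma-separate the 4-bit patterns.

0011, 0101

size-2^0 implicants → 0000(✓)  0011  0101  0110(✓)  1000(✓)  1010(✓)  1110(✓)  1111(✓)
size-2^1 implicants → -000  -110  1-10  10-0  111-
Unchecked terms (primes): -000, -110, 0011, 0101, 1-10, 10-0, 111-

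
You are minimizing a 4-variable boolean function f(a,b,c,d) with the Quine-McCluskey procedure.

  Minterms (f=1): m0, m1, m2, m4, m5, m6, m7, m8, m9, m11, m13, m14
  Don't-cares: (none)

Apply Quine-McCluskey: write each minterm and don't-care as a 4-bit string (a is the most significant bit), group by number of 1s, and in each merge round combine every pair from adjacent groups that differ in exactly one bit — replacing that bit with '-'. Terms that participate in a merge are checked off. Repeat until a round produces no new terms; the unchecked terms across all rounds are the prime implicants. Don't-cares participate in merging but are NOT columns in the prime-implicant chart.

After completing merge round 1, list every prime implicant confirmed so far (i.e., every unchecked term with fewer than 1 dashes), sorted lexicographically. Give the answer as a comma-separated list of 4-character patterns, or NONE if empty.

[col 0] 0000*, 0001*, 0010*, 0100*, 0101*, 0110*, 0111*, 1000*, 1001*, 1011*, 1101*, 1110*
[col 1] -000*, -001*, -101*, -110, 0-00*, 0-01*, 0-10*, 00-0*, 000-*, 01-0*, 01-1*, 010-*, 011-*, 1-01*, 10-1, 100-*
[col 2] --01, -00-, 0--0, 0-0-, 01--
Prime implicants: --01, -00-, -110, 0--0, 0-0-, 01--, 10-1

NONE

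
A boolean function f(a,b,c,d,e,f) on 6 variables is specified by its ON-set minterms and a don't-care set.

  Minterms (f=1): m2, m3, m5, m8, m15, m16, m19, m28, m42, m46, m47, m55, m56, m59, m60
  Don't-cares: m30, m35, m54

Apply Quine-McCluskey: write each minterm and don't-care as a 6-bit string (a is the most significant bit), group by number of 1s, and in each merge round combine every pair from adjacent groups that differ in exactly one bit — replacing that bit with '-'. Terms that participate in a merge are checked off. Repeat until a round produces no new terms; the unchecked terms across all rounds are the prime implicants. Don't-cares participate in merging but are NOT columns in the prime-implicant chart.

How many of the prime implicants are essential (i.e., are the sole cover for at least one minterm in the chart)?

10

Round 0: 000010✓ 000011✓ 000101 001000 001111✓ 010000 010011✓ 011100✓ 011110✓ 100011✓ 101010✓ 101110✓ 101111✓ 110110✓ 110111✓ 111000✓ 111011 111100✓
Round 1: -00011 -01111 -11100 0-0011 00001- 0111-0 101-10 10111- 11011- 111-00
PIs = {-00011, -01111, -11100, 0-0011, 00001-, 000101, 001000, 010000, 0111-0, 101-10, 10111-, 11011-, 111-00, 111011}
Coverage chart:
  m2: 00001- ←essential
  m3: -00011,0-0011,00001-
  m5: 000101 ←essential
  m8: 001000 ←essential
  m15: -01111 ←essential
  m16: 010000 ←essential
  m19: 0-0011 ←essential
  m28: -11100,0111-0
  m42: 101-10 ←essential
  m46: 101-10,10111-
  m47: -01111,10111-
  m55: 11011- ←essential
  m56: 111-00 ←essential
  m59: 111011 ←essential
  m60: -11100,111-00
Essential: -01111, 0-0011, 00001-, 000101, 001000, 010000, 101-10, 11011-, 111-00, 111011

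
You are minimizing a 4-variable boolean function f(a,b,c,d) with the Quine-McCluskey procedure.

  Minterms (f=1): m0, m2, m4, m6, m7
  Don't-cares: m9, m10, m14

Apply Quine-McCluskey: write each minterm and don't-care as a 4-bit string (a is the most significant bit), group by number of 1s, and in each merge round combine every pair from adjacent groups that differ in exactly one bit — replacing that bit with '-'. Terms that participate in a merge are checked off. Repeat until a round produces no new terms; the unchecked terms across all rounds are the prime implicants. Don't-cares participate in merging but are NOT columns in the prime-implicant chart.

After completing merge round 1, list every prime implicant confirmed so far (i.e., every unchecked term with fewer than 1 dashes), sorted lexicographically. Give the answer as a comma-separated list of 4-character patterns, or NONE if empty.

Round 0: 0000✓ 0010✓ 0100✓ 0110✓ 0111✓ 1001 1010✓ 1110✓
Round 1: -010✓ -110✓ 0-00✓ 0-10✓ 00-0✓ 01-0✓ 011- 1-10✓
Round 2: --10 0--0
PIs = {--10, 0--0, 011-, 1001}

1001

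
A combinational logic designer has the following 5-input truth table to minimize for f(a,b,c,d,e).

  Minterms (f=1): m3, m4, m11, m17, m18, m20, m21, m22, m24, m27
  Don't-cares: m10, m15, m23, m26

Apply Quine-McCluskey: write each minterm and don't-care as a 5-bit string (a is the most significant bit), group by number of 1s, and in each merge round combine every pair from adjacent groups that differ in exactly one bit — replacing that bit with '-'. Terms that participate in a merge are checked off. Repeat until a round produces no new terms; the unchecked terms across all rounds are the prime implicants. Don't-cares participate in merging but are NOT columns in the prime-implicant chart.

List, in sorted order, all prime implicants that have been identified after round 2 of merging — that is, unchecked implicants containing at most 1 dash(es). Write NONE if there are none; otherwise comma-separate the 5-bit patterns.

-0100, 0-011, 01-11, 1-010, 10-01, 10-10, 110-0

[col 0] 00011*, 00100*, 01010*, 01011*, 01111*, 10001*, 10010*, 10100*, 10101*, 10110*, 10111*, 11000*, 11010*, 11011*
[col 1] -0100, -1010*, -1011*, 0-011, 01-11, 0101-*, 1-010, 10-01, 10-10, 101-0*, 101-1*, 1010-*, 1011-*, 110-0, 1101-*
[col 2] -101-, 101--
Prime implicants: -0100, -101-, 0-011, 01-11, 1-010, 10-01, 10-10, 101--, 110-0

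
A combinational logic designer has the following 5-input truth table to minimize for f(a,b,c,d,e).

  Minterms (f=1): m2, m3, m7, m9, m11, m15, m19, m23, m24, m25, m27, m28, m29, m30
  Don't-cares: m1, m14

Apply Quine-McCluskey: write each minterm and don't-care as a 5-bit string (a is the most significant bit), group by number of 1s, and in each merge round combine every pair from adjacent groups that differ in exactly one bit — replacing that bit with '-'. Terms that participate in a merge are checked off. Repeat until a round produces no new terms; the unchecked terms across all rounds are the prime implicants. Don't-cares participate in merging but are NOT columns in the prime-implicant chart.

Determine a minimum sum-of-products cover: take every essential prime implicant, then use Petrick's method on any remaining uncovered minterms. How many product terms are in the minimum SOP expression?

6

size-2^0 implicants → 00001(✓)  00010(✓)  00011(✓)  00111(✓)  01001(✓)  01011(✓)  01110(✓)  01111(✓)  10011(✓)  10111(✓)  11000(✓)  11001(✓)  11011(✓)  11100(✓)  11101(✓)  11110(✓)
size-2^1 implicants → -0011(✓)  -0111(✓)  -1001(✓)  -1011(✓)  -1110  0-001(✓)  0-011(✓)  0-111(✓)  00-11(✓)  000-1(✓)  0001-  01-11(✓)  010-1(✓)  0111-  1-011(✓)  10-11(✓)  11-00(✓)  11-01(✓)  110-1(✓)  1100-(✓)  111-0  1110-(✓)
size-2^2 implicants → --011  -0-11  -10-1  0--11  0-0-1  11-0-
Unchecked terms (primes): --011, -0-11, -10-1, -1110, 0--11, 0-0-1, 0001-, 0111-, 11-0-, 111-0
Minterm coverage:
  m2 ⊆ 0001- [E]
  m3 ⊆ --011,-0-11,0--11,0-0-1,0001-
  m7 ⊆ -0-11,0--11
  m9 ⊆ -10-1,0-0-1
  m11 ⊆ --011,-10-1,0--11,0-0-1
  m15 ⊆ 0--11,0111-
  m19 ⊆ --011,-0-11
  m23 ⊆ -0-11 [E]
  m24 ⊆ 11-0- [E]
  m25 ⊆ -10-1,11-0-
  m27 ⊆ --011,-10-1
  m28 ⊆ 11-0-,111-0
  m29 ⊆ 11-0- [E]
  m30 ⊆ -1110,111-0
E = {-0-11, 0001-, 11-0-}
Petrick residual → -10-1, -1110, 0--11
Cover = b'de + bc'e + bcde' + a'de + a'b'c'd + abd'  |cover|=6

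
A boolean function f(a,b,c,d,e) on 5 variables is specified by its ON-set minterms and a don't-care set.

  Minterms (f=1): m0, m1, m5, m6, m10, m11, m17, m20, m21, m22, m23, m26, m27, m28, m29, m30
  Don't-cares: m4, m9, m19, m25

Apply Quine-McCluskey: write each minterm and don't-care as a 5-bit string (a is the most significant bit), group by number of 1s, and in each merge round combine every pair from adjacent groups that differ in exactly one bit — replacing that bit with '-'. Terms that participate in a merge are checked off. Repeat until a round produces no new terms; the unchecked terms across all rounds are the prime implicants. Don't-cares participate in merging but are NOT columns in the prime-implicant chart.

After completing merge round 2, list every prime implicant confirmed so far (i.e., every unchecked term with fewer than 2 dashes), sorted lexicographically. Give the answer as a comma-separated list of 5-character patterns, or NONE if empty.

size-2^0 implicants → 00000(✓)  00001(✓)  00100(✓)  00101(✓)  00110(✓)  01001(✓)  01010(✓)  01011(✓)  10001(✓)  10011(✓)  10100(✓)  10101(✓)  10110(✓)  10111(✓)  11001(✓)  11010(✓)  11011(✓)  11100(✓)  11101(✓)  11110(✓)
size-2^1 implicants → -0001(✓)  -0100(✓)  -0101(✓)  -0110(✓)  -1001(✓)  -1010(✓)  -1011(✓)  0-001(✓)  00-00(✓)  00-01(✓)  0000-(✓)  001-0(✓)  0010-(✓)  010-1(✓)  0101-(✓)  1-001(✓)  1-011(✓)  1-100(✓)  1-101(✓)  1-110(✓)  10-01(✓)  10-11(✓)  100-1(✓)  101-0(✓)  101-1(✓)  1010-(✓)  1011-(✓)  11-01(✓)  11-10  110-1(✓)  1101-(✓)  111-0(✓)  1110-(✓)
size-2^2 implicants → --001  -0-01  -01-0  -010-  -10-1  -101-  00-0-  1--01  1-0-1  1-1-0  1-10-  10--1  101--
Unchecked terms (primes): --001, -0-01, -01-0, -010-, -10-1, -101-, 00-0-, 1--01, 1-0-1, 1-1-0, 1-10-, 10--1, 101--, 11-10

11-10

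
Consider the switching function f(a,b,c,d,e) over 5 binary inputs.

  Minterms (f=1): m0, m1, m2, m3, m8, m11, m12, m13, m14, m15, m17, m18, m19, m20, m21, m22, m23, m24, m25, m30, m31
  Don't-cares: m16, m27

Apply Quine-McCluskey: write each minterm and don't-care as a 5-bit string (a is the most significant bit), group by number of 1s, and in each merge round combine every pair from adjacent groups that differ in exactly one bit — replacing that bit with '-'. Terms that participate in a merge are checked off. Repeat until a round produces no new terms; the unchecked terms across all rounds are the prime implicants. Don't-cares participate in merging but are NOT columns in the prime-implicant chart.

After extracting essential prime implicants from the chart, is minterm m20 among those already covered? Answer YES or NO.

YES

[col 0] 00000*, 00001*, 00010*, 00011*, 01000*, 01011*, 01100*, 01101*, 01110*, 01111*, 10000*, 10001*, 10010*, 10011*, 10100*, 10101*, 10110*, 10111*, 11000*, 11001*, 11011*, 11110*, 11111*
[col 1] -0000*, -0001*, -0010*, -0011*, -1000*, -1011*, -1110*, -1111*, 0-000*, 0-011*, 000-0*, 000-1*, 0000-*, 0001-*, 01-00, 01-11*, 011-0*, 011-1*, 0110-*, 0111-*, 1-000*, 1-001*, 1-011*, 1-110*, 1-111*, 10-00*, 10-01*, 10-10*, 10-11*, 100-0*, 100-1*, 1000-*, 1001-*, 101-0*, 101-1*, 1010-*, 1011-*, 11-11*, 110-1*, 1100-*, 1111-*
[col 2] --000, --011, -00-0*, -00-1*, -000-*, -001-*, -1-11, -111-, 000--*, 011--, 1--11, 1-0-1, 1-00-, 1-11-, 10--0*, 10--1*, 10-0-*, 10-1-*, 100--*, 101--*
[col 3] -00--, 10---
Prime implicants: --000, --011, -00--, -1-11, -111-, 01-00, 011--, 1--11, 1-0-1, 1-00-, 1-11-, 10---
PI chart (minterm → PIs covering it):
  0 | --000,-00--
  1 | -00--  (sole → essential)
  2 | -00--  (sole → essential)
  3 | --011,-00--
  8 | --000,01-00
  11 | --011,-1-11
  12 | 01-00,011--
  13 | 011--  (sole → essential)
  14 | -111-,011--
  15 | -1-11,-111-,011--
  17 | -00--,1-0-1,1-00-,10---
  18 | -00--,10---
  19 | --011,-00--,1--11,1-0-1,10---
  20 | 10---  (sole → essential)
  21 | 10---  (sole → essential)
  22 | 1-11-,10---
  23 | 1--11,1-11-,10---
  24 | --000,1-00-
  25 | 1-0-1,1-00-
  30 | -111-,1-11-
  31 | -1-11,-111-,1--11,1-11-
Essential prime implicants: -00--, 011--, 10---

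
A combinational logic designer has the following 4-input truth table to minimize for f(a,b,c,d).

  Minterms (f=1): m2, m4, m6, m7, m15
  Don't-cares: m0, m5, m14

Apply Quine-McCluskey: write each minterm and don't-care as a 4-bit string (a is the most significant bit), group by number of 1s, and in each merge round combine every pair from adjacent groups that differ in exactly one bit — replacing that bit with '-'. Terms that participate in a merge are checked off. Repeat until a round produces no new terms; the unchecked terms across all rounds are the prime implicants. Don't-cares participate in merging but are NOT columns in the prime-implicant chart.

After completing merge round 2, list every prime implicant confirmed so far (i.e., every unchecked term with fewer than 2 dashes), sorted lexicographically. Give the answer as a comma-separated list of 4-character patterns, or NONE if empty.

NONE

[col 0] 0000*, 0010*, 0100*, 0101*, 0110*, 0111*, 1110*, 1111*
[col 1] -110*, -111*, 0-00*, 0-10*, 00-0*, 01-0*, 01-1*, 010-*, 011-*, 111-*
[col 2] -11-, 0--0, 01--
Prime implicants: -11-, 0--0, 01--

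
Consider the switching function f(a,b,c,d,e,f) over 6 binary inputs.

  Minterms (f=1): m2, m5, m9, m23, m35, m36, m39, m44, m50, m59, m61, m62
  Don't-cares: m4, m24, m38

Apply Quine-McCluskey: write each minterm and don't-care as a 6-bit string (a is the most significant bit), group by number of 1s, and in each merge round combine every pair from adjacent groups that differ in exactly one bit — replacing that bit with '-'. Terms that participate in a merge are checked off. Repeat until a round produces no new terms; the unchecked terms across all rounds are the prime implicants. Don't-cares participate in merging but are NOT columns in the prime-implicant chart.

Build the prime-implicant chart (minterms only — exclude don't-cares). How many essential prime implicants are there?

size-2^0 implicants → 000010  000100(✓)  000101(✓)  001001  010111  011000  100011(✓)  100100(✓)  100110(✓)  100111(✓)  101100(✓)  110010  111011  111101  111110
size-2^1 implicants → -00100  00010-  10-100  100-11  1001-0  10011-
Unchecked terms (primes): -00100, 000010, 00010-, 001001, 010111, 011000, 10-100, 100-11, 1001-0, 10011-, 110010, 111011, 111101, 111110
Minterm coverage:
  m2 ⊆ 000010 [E]
  m5 ⊆ 00010- [E]
  m9 ⊆ 001001 [E]
  m23 ⊆ 010111 [E]
  m35 ⊆ 100-11 [E]
  m36 ⊆ -00100,10-100,1001-0
  m39 ⊆ 100-11,10011-
  m44 ⊆ 10-100 [E]
  m50 ⊆ 110010 [E]
  m59 ⊆ 111011 [E]
  m61 ⊆ 111101 [E]
  m62 ⊆ 111110 [E]
E = {000010, 00010-, 001001, 010111, 10-100, 100-11, 110010, 111011, 111101, 111110}

10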